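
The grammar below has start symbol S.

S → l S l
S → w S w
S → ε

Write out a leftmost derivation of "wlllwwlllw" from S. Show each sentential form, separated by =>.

S => wSw => wlSlw => wllSllw => wlllSlllw => wlllwSwlllw => wlllwwlllw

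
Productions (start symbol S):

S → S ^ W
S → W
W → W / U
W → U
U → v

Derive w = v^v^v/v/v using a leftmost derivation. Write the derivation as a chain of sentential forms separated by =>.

S => S^W => S^W^W => W^W^W => U^W^W => v^W^W => v^U^W => v^v^W => v^v^W/U => v^v^W/U/U => v^v^U/U/U => v^v^v/U/U => v^v^v/v/U => v^v^v/v/v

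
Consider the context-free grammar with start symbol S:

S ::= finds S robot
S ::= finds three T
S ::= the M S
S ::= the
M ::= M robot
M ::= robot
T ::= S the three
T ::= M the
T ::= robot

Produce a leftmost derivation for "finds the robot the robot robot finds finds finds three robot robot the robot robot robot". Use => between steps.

S => finds S robot => finds the M S robot => finds the robot S robot => finds the robot the M S robot => finds the robot the M robot S robot => finds the robot the robot robot S robot => finds the robot the robot robot finds S robot robot => finds the robot the robot robot finds finds S robot robot robot => finds the robot the robot robot finds finds finds three T robot robot robot => finds the robot the robot robot finds finds finds three M the robot robot robot => finds the robot the robot robot finds finds finds three M robot the robot robot robot => finds the robot the robot robot finds finds finds three robot robot the robot robot robot

S => finds S robot   [S ::= finds S robot]
finds S robot => finds the M S robot   [S ::= the M S]
finds the M S robot => finds the robot S robot   [M ::= robot]
finds the robot S robot => finds the robot the M S robot   [S ::= the M S]
finds the robot the M S robot => finds the robot the M robot S robot   [M ::= M robot]
finds the robot the M robot S robot => finds the robot the robot robot S robot   [M ::= robot]
finds the robot the robot robot S robot => finds the robot the robot robot finds S robot robot   [S ::= finds S robot]
finds the robot the robot robot finds S robot robot => finds the robot the robot robot finds finds S robot robot robot   [S ::= finds S robot]
finds the robot the robot robot finds finds S robot robot robot => finds the robot the robot robot finds finds finds three T robot robot robot   [S ::= finds three T]
finds the robot the robot robot finds finds finds three T robot robot robot => finds the robot the robot robot finds finds finds three M the robot robot robot   [T ::= M the]
finds the robot the robot robot finds finds finds three M the robot robot robot => finds the robot the robot robot finds finds finds three M robot the robot robot robot   [M ::= M robot]
finds the robot the robot robot finds finds finds three M robot the robot robot robot => finds the robot the robot robot finds finds finds three robot robot the robot robot robot   [M ::= robot]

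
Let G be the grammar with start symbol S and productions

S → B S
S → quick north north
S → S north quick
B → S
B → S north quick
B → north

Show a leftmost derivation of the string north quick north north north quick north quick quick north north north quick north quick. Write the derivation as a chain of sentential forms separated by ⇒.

S ⇒ S north quick ⇒ B S north quick ⇒ S north quick S north quick ⇒ S north quick north quick S north quick ⇒ B S north quick north quick S north quick ⇒ north S north quick north quick S north quick ⇒ north quick north north north quick north quick S north quick ⇒ north quick north north north quick north quick S north quick north quick ⇒ north quick north north north quick north quick quick north north north quick north quick

S ⇒ S north quick   [S → S north quick]
S north quick ⇒ B S north quick   [S → B S]
B S north quick ⇒ S north quick S north quick   [B → S north quick]
S north quick S north quick ⇒ S north quick north quick S north quick   [S → S north quick]
S north quick north quick S north quick ⇒ B S north quick north quick S north quick   [S → B S]
B S north quick north quick S north quick ⇒ north S north quick north quick S north quick   [B → north]
north S north quick north quick S north quick ⇒ north quick north north north quick north quick S north quick   [S → quick north north]
north quick north north north quick north quick S north quick ⇒ north quick north north north quick north quick S north quick north quick   [S → S north quick]
north quick north north north quick north quick S north quick north quick ⇒ north quick north north north quick north quick quick north north north quick north quick   [S → quick north north]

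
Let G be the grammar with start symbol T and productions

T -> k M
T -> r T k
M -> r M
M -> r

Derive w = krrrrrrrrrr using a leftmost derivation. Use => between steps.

T=>kM=>krM=>krrM=>krrrM=>krrrrM=>krrrrrM=>krrrrrrM=>krrrrrrrM=>krrrrrrrrM=>krrrrrrrrrM=>krrrrrrrrrr

T => kM   [T -> k M]
kM => krM   [M -> r M]
krM => krrM   [M -> r M]
krrM => krrrM   [M -> r M]
krrrM => krrrrM   [M -> r M]
krrrrM => krrrrrM   [M -> r M]
krrrrrM => krrrrrrM   [M -> r M]
krrrrrrM => krrrrrrrM   [M -> r M]
krrrrrrrM => krrrrrrrrM   [M -> r M]
krrrrrrrrM => krrrrrrrrrM   [M -> r M]
krrrrrrrrrM => krrrrrrrrrr   [M -> r]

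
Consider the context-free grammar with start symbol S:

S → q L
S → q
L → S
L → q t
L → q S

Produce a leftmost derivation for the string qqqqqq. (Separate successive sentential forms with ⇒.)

S⇒qL⇒qqS⇒qqqL⇒qqqS⇒qqqqL⇒qqqqqS⇒qqqqqq

S ⇒ qL   [S → q L]
qL ⇒ qqS   [L → q S]
qqS ⇒ qqqL   [S → q L]
qqqL ⇒ qqqS   [L → S]
qqqS ⇒ qqqqL   [S → q L]
qqqqL ⇒ qqqqqS   [L → q S]
qqqqqS ⇒ qqqqqq   [S → q]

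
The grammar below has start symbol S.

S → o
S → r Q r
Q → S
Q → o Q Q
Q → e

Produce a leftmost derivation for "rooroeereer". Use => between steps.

S=>rQr=>roQQr=>rooQQQr=>rooSQQr=>roorQrQQr=>rooroQQrQQr=>rooroeQrQQr=>rooroeerQQr=>rooroeereQr=>rooroeereer

S => rQr   [S → r Q r]
rQr => roQQr   [Q → o Q Q]
roQQr => rooQQQr   [Q → o Q Q]
rooQQQr => rooSQQr   [Q → S]
rooSQQr => roorQrQQr   [S → r Q r]
roorQrQQr => rooroQQrQQr   [Q → o Q Q]
rooroQQrQQr => rooroeQrQQr   [Q → e]
rooroeQrQQr => rooroeerQQr   [Q → e]
rooroeerQQr => rooroeereQr   [Q → e]
rooroeereQr => rooroeereer   [Q → e]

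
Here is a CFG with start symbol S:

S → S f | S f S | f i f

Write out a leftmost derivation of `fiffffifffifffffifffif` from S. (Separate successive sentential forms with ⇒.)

S ⇒ SfS   [S → S f S]
SfS ⇒ SfSfS   [S → S f S]
SfSfS ⇒ SffSfS   [S → S f]
SffSfS ⇒ SfffSfS   [S → S f]
SfffSfS ⇒ SfSfffSfS   [S → S f S]
SfSfffSfS ⇒ SfSfSfffSfS   [S → S f S]
SfSfSfffSfS ⇒ SffSfSfffSfS   [S → S f]
SffSfSfffSfS ⇒ fifffSfSfffSfS   [S → f i f]
fifffSfSfffSfS ⇒ fiffffiffSfffSfS   [S → f i f]
fiffffiffSfffSfS ⇒ fiffffifffiffffSfS   [S → f i f]
fiffffifffiffffSfS ⇒ fiffffifffifffffiffS   [S → f i f]
fiffffifffifffffiffS ⇒ fiffffifffifffffifffif   [S → f i f]

S ⇒ SfS ⇒ SfSfS ⇒ SffSfS ⇒ SfffSfS ⇒ SfSfffSfS ⇒ SfSfSfffSfS ⇒ SffSfSfffSfS ⇒ fifffSfSfffSfS ⇒ fiffffiffSfffSfS ⇒ fiffffifffiffffSfS ⇒ fiffffifffifffffiffS ⇒ fiffffifffifffffifffif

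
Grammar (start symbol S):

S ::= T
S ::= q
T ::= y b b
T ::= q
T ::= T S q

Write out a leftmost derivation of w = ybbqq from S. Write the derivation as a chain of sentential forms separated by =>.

S => T => TSq => ybbSq => ybbTq => ybbqq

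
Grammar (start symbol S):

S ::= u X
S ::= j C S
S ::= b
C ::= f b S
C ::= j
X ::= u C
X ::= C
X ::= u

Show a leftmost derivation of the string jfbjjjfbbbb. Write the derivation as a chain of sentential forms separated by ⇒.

S ⇒ jCS ⇒ jfbSS ⇒ jfbjCSS ⇒ jfbjjSS ⇒ jfbjjjCSS ⇒ jfbjjjfbSSS ⇒ jfbjjjfbbSS ⇒ jfbjjjfbbbS ⇒ jfbjjjfbbbb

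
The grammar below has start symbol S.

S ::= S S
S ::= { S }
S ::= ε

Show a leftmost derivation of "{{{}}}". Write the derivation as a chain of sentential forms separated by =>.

S=>{S}=>{SS}=>{{S}S}=>{{SS}S}=>{{SSS}S}=>{{{S}SS}S}=>{{{}SS}S}=>{{{}S}S}=>{{{}}S}=>{{{}}}

S => {S}   [S ::= { S }]
{S} => {SS}   [S ::= S S]
{SS} => {{S}S}   [S ::= { S }]
{{S}S} => {{SS}S}   [S ::= S S]
{{SS}S} => {{SSS}S}   [S ::= S S]
{{SSS}S} => {{{S}SS}S}   [S ::= { S }]
{{{S}SS}S} => {{{}SS}S}   [S ::= ε]
{{{}SS}S} => {{{}S}S}   [S ::= ε]
{{{}S}S} => {{{}}S}   [S ::= ε]
{{{}}S} => {{{}}}   [S ::= ε]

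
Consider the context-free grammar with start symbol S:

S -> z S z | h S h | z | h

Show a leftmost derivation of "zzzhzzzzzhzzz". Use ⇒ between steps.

S ⇒ zSz   [S -> z S z]
zSz ⇒ zzSzz   [S -> z S z]
zzSzz ⇒ zzzSzzz   [S -> z S z]
zzzSzzz ⇒ zzzhShzzz   [S -> h S h]
zzzhShzzz ⇒ zzzhzSzhzzz   [S -> z S z]
zzzhzSzhzzz ⇒ zzzhzzSzzhzzz   [S -> z S z]
zzzhzzSzzhzzz ⇒ zzzhzzzzzhzzz   [S -> z]

S⇒zSz⇒zzSzz⇒zzzSzzz⇒zzzhShzzz⇒zzzhzSzhzzz⇒zzzhzzSzzhzzz⇒zzzhzzzzzhzzz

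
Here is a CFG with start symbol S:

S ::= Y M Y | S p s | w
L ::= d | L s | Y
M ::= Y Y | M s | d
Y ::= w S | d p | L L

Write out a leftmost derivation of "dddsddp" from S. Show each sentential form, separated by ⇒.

S ⇒ YMY   [S ::= Y M Y]
YMY ⇒ LLMY   [Y ::= L L]
LLMY ⇒ dLMY   [L ::= d]
dLMY ⇒ dLsMY   [L ::= L s]
dLsMY ⇒ dYsMY   [L ::= Y]
dYsMY ⇒ dLLsMY   [Y ::= L L]
dLLsMY ⇒ ddLsMY   [L ::= d]
ddLsMY ⇒ dddsMY   [L ::= d]
dddsMY ⇒ dddsdY   [M ::= d]
dddsdY ⇒ dddsddp   [Y ::= d p]

S ⇒ YMY ⇒ LLMY ⇒ dLMY ⇒ dLsMY ⇒ dYsMY ⇒ dLLsMY ⇒ ddLsMY ⇒ dddsMY ⇒ dddsdY ⇒ dddsddp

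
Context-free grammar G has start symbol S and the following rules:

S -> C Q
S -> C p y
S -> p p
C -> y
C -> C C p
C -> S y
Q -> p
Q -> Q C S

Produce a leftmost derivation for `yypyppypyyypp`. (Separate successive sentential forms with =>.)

S=>CQ=>CCpQ=>SyCpQ=>CpyyCpQ=>SypyyCpQ=>CQypyyCpQ=>CCpQypyyCpQ=>CCpCpQypyyCpQ=>yCpCpQypyyCpQ=>yypCpQypyyCpQ=>yypypQypyyCpQ=>yypyppypyyCpQ=>yypyppypyyypQ=>yypyppypyyypp

S => CQ   [S -> C Q]
CQ => CCpQ   [C -> C C p]
CCpQ => SyCpQ   [C -> S y]
SyCpQ => CpyyCpQ   [S -> C p y]
CpyyCpQ => SypyyCpQ   [C -> S y]
SypyyCpQ => CQypyyCpQ   [S -> C Q]
CQypyyCpQ => CCpQypyyCpQ   [C -> C C p]
CCpQypyyCpQ => CCpCpQypyyCpQ   [C -> C C p]
CCpCpQypyyCpQ => yCpCpQypyyCpQ   [C -> y]
yCpCpQypyyCpQ => yypCpQypyyCpQ   [C -> y]
yypCpQypyyCpQ => yypypQypyyCpQ   [C -> y]
yypypQypyyCpQ => yypyppypyyCpQ   [Q -> p]
yypyppypyyCpQ => yypyppypyyypQ   [C -> y]
yypyppypyyypQ => yypyppypyyypp   [Q -> p]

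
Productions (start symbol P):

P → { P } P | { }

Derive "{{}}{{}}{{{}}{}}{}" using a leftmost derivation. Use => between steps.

P=>{P}P=>{{}}P=>{{}}{P}P=>{{}}{{}}P=>{{}}{{}}{P}P=>{{}}{{}}{{P}P}P=>{{}}{{}}{{{}}P}P=>{{}}{{}}{{{}}{}}P=>{{}}{{}}{{{}}{}}{}

P => {P}P   [P → { P } P]
{P}P => {{}}P   [P → { }]
{{}}P => {{}}{P}P   [P → { P } P]
{{}}{P}P => {{}}{{}}P   [P → { }]
{{}}{{}}P => {{}}{{}}{P}P   [P → { P } P]
{{}}{{}}{P}P => {{}}{{}}{{P}P}P   [P → { P } P]
{{}}{{}}{{P}P}P => {{}}{{}}{{{}}P}P   [P → { }]
{{}}{{}}{{{}}P}P => {{}}{{}}{{{}}{}}P   [P → { }]
{{}}{{}}{{{}}{}}P => {{}}{{}}{{{}}{}}{}   [P → { }]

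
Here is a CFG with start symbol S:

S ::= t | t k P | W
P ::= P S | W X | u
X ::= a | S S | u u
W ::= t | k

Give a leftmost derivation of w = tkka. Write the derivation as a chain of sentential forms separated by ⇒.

S ⇒ tkP ⇒ tkWX ⇒ tkkX ⇒ tkka

S ⇒ tkP   [S ::= t k P]
tkP ⇒ tkWX   [P ::= W X]
tkWX ⇒ tkkX   [W ::= k]
tkkX ⇒ tkka   [X ::= a]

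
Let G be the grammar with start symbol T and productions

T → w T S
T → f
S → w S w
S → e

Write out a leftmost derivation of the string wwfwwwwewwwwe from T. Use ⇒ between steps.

T ⇒ wTS ⇒ wwTSS ⇒ wwfSS ⇒ wwfwSwS ⇒ wwfwwSwwS ⇒ wwfwwwSwwwS ⇒ wwfwwwwSwwwwS ⇒ wwfwwwwewwwwS ⇒ wwfwwwwewwwwe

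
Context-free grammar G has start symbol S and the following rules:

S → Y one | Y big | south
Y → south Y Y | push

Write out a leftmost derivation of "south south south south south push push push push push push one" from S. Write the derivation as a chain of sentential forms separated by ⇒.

S ⇒ Y one ⇒ south Y Y one ⇒ south south Y Y Y one ⇒ south south south Y Y Y Y one ⇒ south south south south Y Y Y Y Y one ⇒ south south south south south Y Y Y Y Y Y one ⇒ south south south south south push Y Y Y Y Y one ⇒ south south south south south push push Y Y Y Y one ⇒ south south south south south push push push Y Y Y one ⇒ south south south south south push push push push Y Y one ⇒ south south south south south push push push push push Y one ⇒ south south south south south push push push push push push one

S ⇒ Y one   [S → Y one]
Y one ⇒ south Y Y one   [Y → south Y Y]
south Y Y one ⇒ south south Y Y Y one   [Y → south Y Y]
south south Y Y Y one ⇒ south south south Y Y Y Y one   [Y → south Y Y]
south south south Y Y Y Y one ⇒ south south south south Y Y Y Y Y one   [Y → south Y Y]
south south south south Y Y Y Y Y one ⇒ south south south south south Y Y Y Y Y Y one   [Y → south Y Y]
south south south south south Y Y Y Y Y Y one ⇒ south south south south south push Y Y Y Y Y one   [Y → push]
south south south south south push Y Y Y Y Y one ⇒ south south south south south push push Y Y Y Y one   [Y → push]
south south south south south push push Y Y Y Y one ⇒ south south south south south push push push Y Y Y one   [Y → push]
south south south south south push push push Y Y Y one ⇒ south south south south south push push push push Y Y one   [Y → push]
south south south south south push push push push Y Y one ⇒ south south south south south push push push push push Y one   [Y → push]
south south south south south push push push push push Y one ⇒ south south south south south push push push push push push one   [Y → push]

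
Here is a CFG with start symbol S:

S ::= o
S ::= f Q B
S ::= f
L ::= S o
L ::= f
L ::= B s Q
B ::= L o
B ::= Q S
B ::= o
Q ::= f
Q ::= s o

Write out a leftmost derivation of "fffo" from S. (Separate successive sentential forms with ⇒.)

S ⇒ fQB ⇒ ffB ⇒ ffQS ⇒ fffS ⇒ fffo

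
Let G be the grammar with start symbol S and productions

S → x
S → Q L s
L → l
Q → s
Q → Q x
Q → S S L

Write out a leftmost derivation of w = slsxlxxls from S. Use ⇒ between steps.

S ⇒ QLs ⇒ QxLs ⇒ QxxLs ⇒ SSLxxLs ⇒ QLsSLxxLs ⇒ sLsSLxxLs ⇒ slsSLxxLs ⇒ slsxLxxLs ⇒ slsxlxxLs ⇒ slsxlxxls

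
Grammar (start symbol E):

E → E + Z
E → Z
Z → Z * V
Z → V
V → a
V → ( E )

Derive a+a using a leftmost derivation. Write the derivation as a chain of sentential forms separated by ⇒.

E ⇒ E+Z ⇒ Z+Z ⇒ V+Z ⇒ a+Z ⇒ a+V ⇒ a+a

E ⇒ E+Z   [E → E + Z]
E+Z ⇒ Z+Z   [E → Z]
Z+Z ⇒ V+Z   [Z → V]
V+Z ⇒ a+Z   [V → a]
a+Z ⇒ a+V   [Z → V]
a+V ⇒ a+a   [V → a]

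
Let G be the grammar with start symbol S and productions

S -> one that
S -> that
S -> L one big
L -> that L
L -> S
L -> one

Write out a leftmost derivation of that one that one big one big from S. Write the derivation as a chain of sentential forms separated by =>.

S => L one big => that L one big => that S one big => that L one big one big => that S one big one big => that one that one big one big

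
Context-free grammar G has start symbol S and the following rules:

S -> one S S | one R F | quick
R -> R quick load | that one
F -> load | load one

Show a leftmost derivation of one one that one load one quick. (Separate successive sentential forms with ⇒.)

S ⇒ one S S ⇒ one one R F S ⇒ one one that one F S ⇒ one one that one load one S ⇒ one one that one load one quick

S ⇒ one S S   [S -> one S S]
one S S ⇒ one one R F S   [S -> one R F]
one one R F S ⇒ one one that one F S   [R -> that one]
one one that one F S ⇒ one one that one load one S   [F -> load one]
one one that one load one S ⇒ one one that one load one quick   [S -> quick]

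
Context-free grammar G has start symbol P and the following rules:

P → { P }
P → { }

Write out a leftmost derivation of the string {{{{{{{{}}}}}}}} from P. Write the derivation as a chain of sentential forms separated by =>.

P=>{P}=>{{P}}=>{{{P}}}=>{{{{P}}}}=>{{{{{P}}}}}=>{{{{{{P}}}}}}=>{{{{{{{P}}}}}}}=>{{{{{{{{}}}}}}}}

P => {P}   [P → { P }]
{P} => {{P}}   [P → { P }]
{{P}} => {{{P}}}   [P → { P }]
{{{P}}} => {{{{P}}}}   [P → { P }]
{{{{P}}}} => {{{{{P}}}}}   [P → { P }]
{{{{{P}}}}} => {{{{{{P}}}}}}   [P → { P }]
{{{{{{P}}}}}} => {{{{{{{P}}}}}}}   [P → { P }]
{{{{{{{P}}}}}}} => {{{{{{{{}}}}}}}}   [P → { }]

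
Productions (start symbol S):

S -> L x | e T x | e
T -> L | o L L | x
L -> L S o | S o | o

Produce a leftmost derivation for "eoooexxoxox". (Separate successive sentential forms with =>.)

S => Lx => Sox => eTxox => eoLLxox => eooLxox => eooLSoxox => eoooSoxox => eoooeTxoxox => eoooexxoxox

S => Lx   [S -> L x]
Lx => Sox   [L -> S o]
Sox => eTxox   [S -> e T x]
eTxox => eoLLxox   [T -> o L L]
eoLLxox => eooLxox   [L -> o]
eooLxox => eooLSoxox   [L -> L S o]
eooLSoxox => eoooSoxox   [L -> o]
eoooSoxox => eoooeTxoxox   [S -> e T x]
eoooeTxoxox => eoooexxoxox   [T -> x]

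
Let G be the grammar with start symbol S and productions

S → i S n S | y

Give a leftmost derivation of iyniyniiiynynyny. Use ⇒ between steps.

S ⇒ iSnS   [S → i S n S]
iSnS ⇒ iynS   [S → y]
iynS ⇒ iyniSnS   [S → i S n S]
iyniSnS ⇒ iyniynS   [S → y]
iyniynS ⇒ iyniyniSnS   [S → i S n S]
iyniyniSnS ⇒ iyniyniiSnSnS   [S → i S n S]
iyniyniiSnSnS ⇒ iyniyniiiSnSnSnS   [S → i S n S]
iyniyniiiSnSnSnS ⇒ iyniyniiiynSnSnS   [S → y]
iyniyniiiynSnSnS ⇒ iyniyniiiynynSnS   [S → y]
iyniyniiiynynSnS ⇒ iyniyniiiynynynS   [S → y]
iyniyniiiynynynS ⇒ iyniyniiiynynyny   [S → y]

S ⇒ iSnS ⇒ iynS ⇒ iyniSnS ⇒ iyniynS ⇒ iyniyniSnS ⇒ iyniyniiSnSnS ⇒ iyniyniiiSnSnSnS ⇒ iyniyniiiynSnSnS ⇒ iyniyniiiynynSnS ⇒ iyniyniiiynynynS ⇒ iyniyniiiynynyny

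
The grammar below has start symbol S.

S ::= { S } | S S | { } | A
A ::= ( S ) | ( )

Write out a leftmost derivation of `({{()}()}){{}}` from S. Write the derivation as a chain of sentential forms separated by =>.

S => SS   [S ::= S S]
SS => AS   [S ::= A]
AS => (S)S   [A ::= ( S )]
(S)S => ({S})S   [S ::= { S }]
({S})S => ({SS})S   [S ::= S S]
({SS})S => ({{S}S})S   [S ::= { S }]
({{S}S})S => ({{A}S})S   [S ::= A]
({{A}S})S => ({{()}S})S   [A ::= ( )]
({{()}S})S => ({{()}A})S   [S ::= A]
({{()}A})S => ({{()}()})S   [A ::= ( )]
({{()}()})S => ({{()}()}){S}   [S ::= { S }]
({{()}()}){S} => ({{()}()}){{}}   [S ::= { }]

S=>SS=>AS=>(S)S=>({S})S=>({SS})S=>({{S}S})S=>({{A}S})S=>({{()}S})S=>({{()}A})S=>({{()}()})S=>({{()}()}){S}=>({{()}()}){{}}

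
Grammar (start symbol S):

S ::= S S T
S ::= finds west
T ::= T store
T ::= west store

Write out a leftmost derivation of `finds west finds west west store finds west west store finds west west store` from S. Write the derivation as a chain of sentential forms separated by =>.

S => S S T   [S ::= S S T]
S S T => S S T S T   [S ::= S S T]
S S T S T => S S T S T S T   [S ::= S S T]
S S T S T S T => finds west S T S T S T   [S ::= finds west]
finds west S T S T S T => finds west finds west T S T S T   [S ::= finds west]
finds west finds west T S T S T => finds west finds west west store S T S T   [T ::= west store]
finds west finds west west store S T S T => finds west finds west west store finds west T S T   [S ::= finds west]
finds west finds west west store finds west T S T => finds west finds west west store finds west west store S T   [T ::= west store]
finds west finds west west store finds west west store S T => finds west finds west west store finds west west store finds west T   [S ::= finds west]
finds west finds west west store finds west west store finds west T => finds west finds west west store finds west west store finds west west store   [T ::= west store]

S => S S T => S S T S T => S S T S T S T => finds west S T S T S T => finds west finds west T S T S T => finds west finds west west store S T S T => finds west finds west west store finds west T S T => finds west finds west west store finds west west store S T => finds west finds west west store finds west west store finds west T => finds west finds west west store finds west west store finds west west store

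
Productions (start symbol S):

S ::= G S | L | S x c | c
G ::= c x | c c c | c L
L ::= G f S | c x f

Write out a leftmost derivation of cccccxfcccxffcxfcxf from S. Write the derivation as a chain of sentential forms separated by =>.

S => GS   [S ::= G S]
GS => cccS   [G ::= c c c]
cccS => cccGS   [S ::= G S]
cccGS => ccccLS   [G ::= c L]
ccccLS => cccccxfS   [L ::= c x f]
cccccxfS => cccccxfGS   [S ::= G S]
cccccxfGS => cccccxfcLS   [G ::= c L]
cccccxfcLS => cccccxfcGfSS   [L ::= G f S]
cccccxfcGfSS => cccccxfccLfSS   [G ::= c L]
cccccxfccLfSS => cccccxfcccxffSS   [L ::= c x f]
cccccxfcccxffSS => cccccxfcccxffLS   [S ::= L]
cccccxfcccxffLS => cccccxfcccxffcxfS   [L ::= c x f]
cccccxfcccxffcxfS => cccccxfcccxffcxfL   [S ::= L]
cccccxfcccxffcxfL => cccccxfcccxffcxfcxf   [L ::= c x f]

S=>GS=>cccS=>cccGS=>ccccLS=>cccccxfS=>cccccxfGS=>cccccxfcLS=>cccccxfcGfSS=>cccccxfccLfSS=>cccccxfcccxffSS=>cccccxfcccxffLS=>cccccxfcccxffcxfS=>cccccxfcccxffcxfL=>cccccxfcccxffcxfcxf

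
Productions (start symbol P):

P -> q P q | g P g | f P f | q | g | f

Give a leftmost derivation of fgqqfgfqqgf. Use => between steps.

P => fPf   [P -> f P f]
fPf => fgPgf   [P -> g P g]
fgPgf => fgqPqgf   [P -> q P q]
fgqPqgf => fgqqPqqgf   [P -> q P q]
fgqqPqqgf => fgqqfPfqqgf   [P -> f P f]
fgqqfPfqqgf => fgqqfgfqqgf   [P -> g]

P=>fPf=>fgPgf=>fgqPqgf=>fgqqPqqgf=>fgqqfPfqqgf=>fgqqfgfqqgf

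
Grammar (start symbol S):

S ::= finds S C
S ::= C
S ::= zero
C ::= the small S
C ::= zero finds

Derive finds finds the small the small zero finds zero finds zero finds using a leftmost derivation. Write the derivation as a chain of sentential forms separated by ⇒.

S ⇒ finds S C ⇒ finds finds S C C ⇒ finds finds C C C ⇒ finds finds the small S C C ⇒ finds finds the small C C C ⇒ finds finds the small the small S C C ⇒ finds finds the small the small C C C ⇒ finds finds the small the small zero finds C C ⇒ finds finds the small the small zero finds zero finds C ⇒ finds finds the small the small zero finds zero finds zero finds

S ⇒ finds S C   [S ::= finds S C]
finds S C ⇒ finds finds S C C   [S ::= finds S C]
finds finds S C C ⇒ finds finds C C C   [S ::= C]
finds finds C C C ⇒ finds finds the small S C C   [C ::= the small S]
finds finds the small S C C ⇒ finds finds the small C C C   [S ::= C]
finds finds the small C C C ⇒ finds finds the small the small S C C   [C ::= the small S]
finds finds the small the small S C C ⇒ finds finds the small the small C C C   [S ::= C]
finds finds the small the small C C C ⇒ finds finds the small the small zero finds C C   [C ::= zero finds]
finds finds the small the small zero finds C C ⇒ finds finds the small the small zero finds zero finds C   [C ::= zero finds]
finds finds the small the small zero finds zero finds C ⇒ finds finds the small the small zero finds zero finds zero finds   [C ::= zero finds]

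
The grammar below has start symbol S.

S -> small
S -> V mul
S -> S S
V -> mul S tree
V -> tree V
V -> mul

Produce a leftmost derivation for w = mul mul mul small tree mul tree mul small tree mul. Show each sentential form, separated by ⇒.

S ⇒ S S   [S -> S S]
S S ⇒ V mul S   [S -> V mul]
V mul S ⇒ mul S tree mul S   [V -> mul S tree]
mul S tree mul S ⇒ mul S S tree mul S   [S -> S S]
mul S S tree mul S ⇒ mul V mul S tree mul S   [S -> V mul]
mul V mul S tree mul S ⇒ mul mul mul S tree mul S   [V -> mul]
mul mul mul S tree mul S ⇒ mul mul mul small tree mul S   [S -> small]
mul mul mul small tree mul S ⇒ mul mul mul small tree mul V mul   [S -> V mul]
mul mul mul small tree mul V mul ⇒ mul mul mul small tree mul tree V mul   [V -> tree V]
mul mul mul small tree mul tree V mul ⇒ mul mul mul small tree mul tree mul S tree mul   [V -> mul S tree]
mul mul mul small tree mul tree mul S tree mul ⇒ mul mul mul small tree mul tree mul small tree mul   [S -> small]

S ⇒ S S ⇒ V mul S ⇒ mul S tree mul S ⇒ mul S S tree mul S ⇒ mul V mul S tree mul S ⇒ mul mul mul S tree mul S ⇒ mul mul mul small tree mul S ⇒ mul mul mul small tree mul V mul ⇒ mul mul mul small tree mul tree V mul ⇒ mul mul mul small tree mul tree mul S tree mul ⇒ mul mul mul small tree mul tree mul small tree mul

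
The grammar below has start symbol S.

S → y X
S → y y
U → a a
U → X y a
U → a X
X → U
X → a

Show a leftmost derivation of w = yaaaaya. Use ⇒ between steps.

S ⇒ yX ⇒ yU ⇒ yaX ⇒ yaU ⇒ yaaX ⇒ yaaU ⇒ yaaXya ⇒ yaaUya ⇒ yaaaaya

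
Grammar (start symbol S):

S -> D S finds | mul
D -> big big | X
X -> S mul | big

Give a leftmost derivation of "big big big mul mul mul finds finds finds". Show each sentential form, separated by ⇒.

S ⇒ D S finds   [S -> D S finds]
D S finds ⇒ big big S finds   [D -> big big]
big big S finds ⇒ big big D S finds finds   [S -> D S finds]
big big D S finds finds ⇒ big big X S finds finds   [D -> X]
big big X S finds finds ⇒ big big big S finds finds   [X -> big]
big big big S finds finds ⇒ big big big D S finds finds finds   [S -> D S finds]
big big big D S finds finds finds ⇒ big big big X S finds finds finds   [D -> X]
big big big X S finds finds finds ⇒ big big big S mul S finds finds finds   [X -> S mul]
big big big S mul S finds finds finds ⇒ big big big mul mul S finds finds finds   [S -> mul]
big big big mul mul S finds finds finds ⇒ big big big mul mul mul finds finds finds   [S -> mul]

S ⇒ D S finds ⇒ big big S finds ⇒ big big D S finds finds ⇒ big big X S finds finds ⇒ big big big S finds finds ⇒ big big big D S finds finds finds ⇒ big big big X S finds finds finds ⇒ big big big S mul S finds finds finds ⇒ big big big mul mul S finds finds finds ⇒ big big big mul mul mul finds finds finds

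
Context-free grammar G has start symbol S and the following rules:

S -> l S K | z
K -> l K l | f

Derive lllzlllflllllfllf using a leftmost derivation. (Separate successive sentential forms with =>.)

S => lSK   [S -> l S K]
lSK => llSKK   [S -> l S K]
llSKK => lllSKKK   [S -> l S K]
lllSKKK => lllzKKK   [S -> z]
lllzKKK => lllzlKlKK   [K -> l K l]
lllzlKlKK => lllzllKllKK   [K -> l K l]
lllzllKllKK => lllzlllKlllKK   [K -> l K l]
lllzlllKlllKK => lllzlllflllKK   [K -> f]
lllzlllflllKK => lllzlllfllllKlK   [K -> l K l]
lllzlllfllllKlK => lllzlllflllllKllK   [K -> l K l]
lllzlllflllllKllK => lllzlllflllllfllK   [K -> f]
lllzlllflllllfllK => lllzlllflllllfllf   [K -> f]

S=>lSK=>llSKK=>lllSKKK=>lllzKKK=>lllzlKlKK=>lllzllKllKK=>lllzlllKlllKK=>lllzlllflllKK=>lllzlllfllllKlK=>lllzlllflllllKllK=>lllzlllflllllfllK=>lllzlllflllllfllf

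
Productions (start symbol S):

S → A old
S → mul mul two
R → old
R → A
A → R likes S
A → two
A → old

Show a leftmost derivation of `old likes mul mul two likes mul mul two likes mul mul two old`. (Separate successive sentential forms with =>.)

S => A old   [S → A old]
A old => R likes S old   [A → R likes S]
R likes S old => A likes S old   [R → A]
A likes S old => R likes S likes S old   [A → R likes S]
R likes S likes S old => A likes S likes S old   [R → A]
A likes S likes S old => R likes S likes S likes S old   [A → R likes S]
R likes S likes S likes S old => old likes S likes S likes S old   [R → old]
old likes S likes S likes S old => old likes mul mul two likes S likes S old   [S → mul mul two]
old likes mul mul two likes S likes S old => old likes mul mul two likes mul mul two likes S old   [S → mul mul two]
old likes mul mul two likes mul mul two likes S old => old likes mul mul two likes mul mul two likes mul mul two old   [S → mul mul two]

S => A old => R likes S old => A likes S old => R likes S likes S old => A likes S likes S old => R likes S likes S likes S old => old likes S likes S likes S old => old likes mul mul two likes S likes S old => old likes mul mul two likes mul mul two likes S old => old likes mul mul two likes mul mul two likes mul mul two old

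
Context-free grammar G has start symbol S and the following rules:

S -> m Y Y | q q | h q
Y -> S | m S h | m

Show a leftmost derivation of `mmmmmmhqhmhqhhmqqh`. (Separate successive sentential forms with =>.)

S => mYY => mmShY => mmmYYhY => mmmSYhY => mmmmYYYhY => mmmmmYYhY => mmmmmmShYhY => mmmmmmhqhYhY => mmmmmmhqhmShhY => mmmmmmhqhmhqhhY => mmmmmmhqhmhqhhmSh => mmmmmmhqhmhqhhmqqh

S => mYY   [S -> m Y Y]
mYY => mmShY   [Y -> m S h]
mmShY => mmmYYhY   [S -> m Y Y]
mmmYYhY => mmmSYhY   [Y -> S]
mmmSYhY => mmmmYYYhY   [S -> m Y Y]
mmmmYYYhY => mmmmmYYhY   [Y -> m]
mmmmmYYhY => mmmmmmShYhY   [Y -> m S h]
mmmmmmShYhY => mmmmmmhqhYhY   [S -> h q]
mmmmmmhqhYhY => mmmmmmhqhmShhY   [Y -> m S h]
mmmmmmhqhmShhY => mmmmmmhqhmhqhhY   [S -> h q]
mmmmmmhqhmhqhhY => mmmmmmhqhmhqhhmSh   [Y -> m S h]
mmmmmmhqhmhqhhmSh => mmmmmmhqhmhqhhmqqh   [S -> q q]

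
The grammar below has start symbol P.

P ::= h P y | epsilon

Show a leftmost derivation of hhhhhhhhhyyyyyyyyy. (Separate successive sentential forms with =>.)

P=>hPy=>hhPyy=>hhhPyyy=>hhhhPyyyy=>hhhhhPyyyyy=>hhhhhhPyyyyyy=>hhhhhhhPyyyyyyy=>hhhhhhhhPyyyyyyyy=>hhhhhhhhhPyyyyyyyyy=>hhhhhhhhhyyyyyyyyy

P => hPy   [P ::= h P y]
hPy => hhPyy   [P ::= h P y]
hhPyy => hhhPyyy   [P ::= h P y]
hhhPyyy => hhhhPyyyy   [P ::= h P y]
hhhhPyyyy => hhhhhPyyyyy   [P ::= h P y]
hhhhhPyyyyy => hhhhhhPyyyyyy   [P ::= h P y]
hhhhhhPyyyyyy => hhhhhhhPyyyyyyy   [P ::= h P y]
hhhhhhhPyyyyyyy => hhhhhhhhPyyyyyyyy   [P ::= h P y]
hhhhhhhhPyyyyyyyy => hhhhhhhhhPyyyyyyyyy   [P ::= h P y]
hhhhhhhhhPyyyyyyyyy => hhhhhhhhhyyyyyyyyy   [P ::= epsilon]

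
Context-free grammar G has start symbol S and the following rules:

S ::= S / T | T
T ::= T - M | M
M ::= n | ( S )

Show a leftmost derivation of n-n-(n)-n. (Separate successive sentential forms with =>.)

S => T => T-M => T-M-M => T-M-M-M => M-M-M-M => n-M-M-M => n-n-M-M => n-n-(S)-M => n-n-(T)-M => n-n-(M)-M => n-n-(n)-M => n-n-(n)-n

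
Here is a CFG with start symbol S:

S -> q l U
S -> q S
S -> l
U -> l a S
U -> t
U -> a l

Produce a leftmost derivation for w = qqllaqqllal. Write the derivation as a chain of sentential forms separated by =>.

S => qS => qqlU => qqllaS => qqllaqS => qqllaqqlU => qqllaqqllaS => qqllaqqllal

S => qS   [S -> q S]
qS => qqlU   [S -> q l U]
qqlU => qqllaS   [U -> l a S]
qqllaS => qqllaqS   [S -> q S]
qqllaqS => qqllaqqlU   [S -> q l U]
qqllaqqlU => qqllaqqllaS   [U -> l a S]
qqllaqqllaS => qqllaqqllal   [S -> l]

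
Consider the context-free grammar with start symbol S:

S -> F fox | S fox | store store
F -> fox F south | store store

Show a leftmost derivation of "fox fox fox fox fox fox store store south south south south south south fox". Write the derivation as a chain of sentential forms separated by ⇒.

S ⇒ F fox ⇒ fox F south fox ⇒ fox fox F south south fox ⇒ fox fox fox F south south south fox ⇒ fox fox fox fox F south south south south fox ⇒ fox fox fox fox fox F south south south south south fox ⇒ fox fox fox fox fox fox F south south south south south south fox ⇒ fox fox fox fox fox fox store store south south south south south south fox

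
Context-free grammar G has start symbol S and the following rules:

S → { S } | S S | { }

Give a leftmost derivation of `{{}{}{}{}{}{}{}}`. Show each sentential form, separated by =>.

S => {S} => {SS} => {SSS} => {SSSS} => {SSSSS} => {{}SSSS} => {{}SSSSS} => {{}SSSSSS} => {{}{}SSSSS} => {{}{}{}SSSS} => {{}{}{}{}SSS} => {{}{}{}{}{}SS} => {{}{}{}{}{}{}S} => {{}{}{}{}{}{}{}}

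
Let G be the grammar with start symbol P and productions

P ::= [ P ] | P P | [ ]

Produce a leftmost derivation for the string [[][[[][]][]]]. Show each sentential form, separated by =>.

P => [P]   [P ::= [ P ]]
[P] => [PP]   [P ::= P P]
[PP] => [[]P]   [P ::= [ ]]
[[]P] => [[][P]]   [P ::= [ P ]]
[[][P]] => [[][PP]]   [P ::= P P]
[[][PP]] => [[][[P]P]]   [P ::= [ P ]]
[[][[P]P]] => [[][[PP]P]]   [P ::= P P]
[[][[PP]P]] => [[][[[]P]P]]   [P ::= [ ]]
[[][[[]P]P]] => [[][[[][]]P]]   [P ::= [ ]]
[[][[[][]]P]] => [[][[[][]][]]]   [P ::= [ ]]

P => [P] => [PP] => [[]P] => [[][P]] => [[][PP]] => [[][[P]P]] => [[][[PP]P]] => [[][[[]P]P]] => [[][[[][]]P]] => [[][[[][]][]]]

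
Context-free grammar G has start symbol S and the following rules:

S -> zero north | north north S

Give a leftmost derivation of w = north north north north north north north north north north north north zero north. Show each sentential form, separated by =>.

S => north north S   [S -> north north S]
north north S => north north north north S   [S -> north north S]
north north north north S => north north north north north north S   [S -> north north S]
north north north north north north S => north north north north north north north north S   [S -> north north S]
north north north north north north north north S => north north north north north north north north north north S   [S -> north north S]
north north north north north north north north north north S => north north north north north north north north north north north north S   [S -> north north S]
north north north north north north north north north north north north S => north north north north north north north north north north north north zero north   [S -> zero north]

S => north north S => north north north north S => north north north north north north S => north north north north north north north north S => north north north north north north north north north north S => north north north north north north north north north north north north S => north north north north north north north north north north north north zero north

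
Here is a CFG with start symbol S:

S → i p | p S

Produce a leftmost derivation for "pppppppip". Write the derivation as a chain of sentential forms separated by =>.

S => pS => ppS => pppS => ppppS => pppppS => ppppppS => pppppppS => pppppppip

S => pS   [S → p S]
pS => ppS   [S → p S]
ppS => pppS   [S → p S]
pppS => ppppS   [S → p S]
ppppS => pppppS   [S → p S]
pppppS => ppppppS   [S → p S]
ppppppS => pppppppS   [S → p S]
pppppppS => pppppppip   [S → i p]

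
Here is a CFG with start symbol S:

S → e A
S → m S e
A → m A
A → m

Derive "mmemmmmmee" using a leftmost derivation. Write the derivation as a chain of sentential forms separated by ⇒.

S⇒mSe⇒mmSee⇒mmeAee⇒mmemAee⇒mmemmAee⇒mmemmmAee⇒mmemmmmAee⇒mmemmmmmee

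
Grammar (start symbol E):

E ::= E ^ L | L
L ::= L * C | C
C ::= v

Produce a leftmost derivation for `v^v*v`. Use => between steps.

E => E^L => L^L => C^L => v^L => v^L*C => v^C*C => v^v*C => v^v*v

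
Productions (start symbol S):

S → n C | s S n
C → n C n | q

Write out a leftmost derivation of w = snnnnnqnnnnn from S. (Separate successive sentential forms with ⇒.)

S ⇒ sSn   [S → s S n]
sSn ⇒ snCn   [S → n C]
snCn ⇒ snnCnn   [C → n C n]
snnCnn ⇒ snnnCnnn   [C → n C n]
snnnCnnn ⇒ snnnnCnnnn   [C → n C n]
snnnnCnnnn ⇒ snnnnnCnnnnn   [C → n C n]
snnnnnCnnnnn ⇒ snnnnnqnnnnn   [C → q]

S⇒sSn⇒snCn⇒snnCnn⇒snnnCnnn⇒snnnnCnnnn⇒snnnnnCnnnnn⇒snnnnnqnnnnn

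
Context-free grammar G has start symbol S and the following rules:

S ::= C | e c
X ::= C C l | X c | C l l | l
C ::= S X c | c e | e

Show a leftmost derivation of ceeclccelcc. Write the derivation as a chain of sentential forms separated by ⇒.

S⇒C⇒SXc⇒CXc⇒ceXc⇒ceXcc⇒ceCClcc⇒ceSXcClcc⇒ceecXcClcc⇒ceeclcClcc⇒ceeclccelcc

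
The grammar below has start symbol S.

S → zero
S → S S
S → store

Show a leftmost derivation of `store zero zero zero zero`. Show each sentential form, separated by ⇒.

S ⇒ S S ⇒ store S ⇒ store S S ⇒ store zero S ⇒ store zero S S ⇒ store zero zero S ⇒ store zero zero S S ⇒ store zero zero zero S ⇒ store zero zero zero zero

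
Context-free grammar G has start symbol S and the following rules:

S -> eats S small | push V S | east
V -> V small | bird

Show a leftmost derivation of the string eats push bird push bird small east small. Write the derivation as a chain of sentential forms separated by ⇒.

S ⇒ eats S small ⇒ eats push V S small ⇒ eats push bird S small ⇒ eats push bird push V S small ⇒ eats push bird push V small S small ⇒ eats push bird push bird small S small ⇒ eats push bird push bird small east small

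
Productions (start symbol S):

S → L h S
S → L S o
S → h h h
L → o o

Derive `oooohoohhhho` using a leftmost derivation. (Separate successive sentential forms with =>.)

S=>LSo=>ooSo=>ooLhSo=>oooohSo=>oooohLhSo=>oooohoohSo=>oooohoohhhho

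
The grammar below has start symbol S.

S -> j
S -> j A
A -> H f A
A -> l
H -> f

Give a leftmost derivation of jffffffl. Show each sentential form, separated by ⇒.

S ⇒ jA   [S -> j A]
jA ⇒ jHfA   [A -> H f A]
jHfA ⇒ jffA   [H -> f]
jffA ⇒ jffHfA   [A -> H f A]
jffHfA ⇒ jffffA   [H -> f]
jffffA ⇒ jffffHfA   [A -> H f A]
jffffHfA ⇒ jffffffA   [H -> f]
jffffffA ⇒ jffffffl   [A -> l]

S ⇒ jA ⇒ jHfA ⇒ jffA ⇒ jffHfA ⇒ jffffA ⇒ jffffHfA ⇒ jffffffA ⇒ jffffffl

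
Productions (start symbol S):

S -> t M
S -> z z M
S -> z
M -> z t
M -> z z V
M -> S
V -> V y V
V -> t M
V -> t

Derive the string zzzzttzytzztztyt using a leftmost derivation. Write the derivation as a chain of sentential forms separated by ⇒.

S ⇒ zzM ⇒ zzzzV ⇒ zzzzVyV ⇒ zzzztMyV ⇒ zzzztSyV ⇒ zzzzttMyV ⇒ zzzzttSyV ⇒ zzzzttzyV ⇒ zzzzttzytM ⇒ zzzzttzytzzV ⇒ zzzzttzytzzVyV ⇒ zzzzttzytzztMyV ⇒ zzzzttzytzztztyV ⇒ zzzzttzytzztztyt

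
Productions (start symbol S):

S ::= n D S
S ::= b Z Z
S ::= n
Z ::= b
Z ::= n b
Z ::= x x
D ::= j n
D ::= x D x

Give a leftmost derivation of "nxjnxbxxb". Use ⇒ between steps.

S ⇒ nDS   [S ::= n D S]
nDS ⇒ nxDxS   [D ::= x D x]
nxDxS ⇒ nxjnxS   [D ::= j n]
nxjnxS ⇒ nxjnxbZZ   [S ::= b Z Z]
nxjnxbZZ ⇒ nxjnxbxxZ   [Z ::= x x]
nxjnxbxxZ ⇒ nxjnxbxxb   [Z ::= b]

S ⇒ nDS ⇒ nxDxS ⇒ nxjnxS ⇒ nxjnxbZZ ⇒ nxjnxbxxZ ⇒ nxjnxbxxb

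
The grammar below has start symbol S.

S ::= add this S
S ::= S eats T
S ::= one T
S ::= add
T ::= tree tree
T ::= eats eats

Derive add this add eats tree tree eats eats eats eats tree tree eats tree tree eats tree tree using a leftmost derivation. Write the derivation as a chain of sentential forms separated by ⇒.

S ⇒ S eats T ⇒ add this S eats T ⇒ add this S eats T eats T ⇒ add this S eats T eats T eats T ⇒ add this S eats T eats T eats T eats T ⇒ add this S eats T eats T eats T eats T eats T ⇒ add this add eats T eats T eats T eats T eats T ⇒ add this add eats tree tree eats T eats T eats T eats T ⇒ add this add eats tree tree eats eats eats eats T eats T eats T ⇒ add this add eats tree tree eats eats eats eats tree tree eats T eats T ⇒ add this add eats tree tree eats eats eats eats tree tree eats tree tree eats T ⇒ add this add eats tree tree eats eats eats eats tree tree eats tree tree eats tree tree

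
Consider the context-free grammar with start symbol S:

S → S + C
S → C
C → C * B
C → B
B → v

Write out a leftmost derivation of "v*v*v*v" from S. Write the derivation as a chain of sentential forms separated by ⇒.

S ⇒ C   [S → C]
C ⇒ C*B   [C → C * B]
C*B ⇒ C*B*B   [C → C * B]
C*B*B ⇒ C*B*B*B   [C → C * B]
C*B*B*B ⇒ B*B*B*B   [C → B]
B*B*B*B ⇒ v*B*B*B   [B → v]
v*B*B*B ⇒ v*v*B*B   [B → v]
v*v*B*B ⇒ v*v*v*B   [B → v]
v*v*v*B ⇒ v*v*v*v   [B → v]

S ⇒ C ⇒ C*B ⇒ C*B*B ⇒ C*B*B*B ⇒ B*B*B*B ⇒ v*B*B*B ⇒ v*v*B*B ⇒ v*v*v*B ⇒ v*v*v*v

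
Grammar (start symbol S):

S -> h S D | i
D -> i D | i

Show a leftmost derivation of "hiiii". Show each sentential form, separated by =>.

S => hSD => hiD => hiiD => hiiiD => hiiii

S => hSD   [S -> h S D]
hSD => hiD   [S -> i]
hiD => hiiD   [D -> i D]
hiiD => hiiiD   [D -> i D]
hiiiD => hiiii   [D -> i]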